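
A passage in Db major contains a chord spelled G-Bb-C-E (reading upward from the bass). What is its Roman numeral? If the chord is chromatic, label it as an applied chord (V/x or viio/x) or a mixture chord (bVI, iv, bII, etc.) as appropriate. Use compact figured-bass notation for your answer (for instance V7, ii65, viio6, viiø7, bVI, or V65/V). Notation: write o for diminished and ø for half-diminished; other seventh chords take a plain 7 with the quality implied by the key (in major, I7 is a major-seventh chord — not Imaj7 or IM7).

V43/iii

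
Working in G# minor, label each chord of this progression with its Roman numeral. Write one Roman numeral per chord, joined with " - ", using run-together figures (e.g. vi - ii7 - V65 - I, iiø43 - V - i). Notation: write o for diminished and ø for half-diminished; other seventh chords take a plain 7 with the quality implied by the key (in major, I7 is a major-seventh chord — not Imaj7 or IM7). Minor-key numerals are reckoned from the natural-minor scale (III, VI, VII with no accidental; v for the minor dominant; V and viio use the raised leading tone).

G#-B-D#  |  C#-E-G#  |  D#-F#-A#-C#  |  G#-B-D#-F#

i - iv - v7 - i7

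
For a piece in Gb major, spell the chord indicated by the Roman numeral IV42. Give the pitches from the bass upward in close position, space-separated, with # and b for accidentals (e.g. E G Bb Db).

In Gb major, the subdominant is Cb, and the diatonic chord built there is a major seventh chord.
That chord is spelled Cb-Eb-Gb-Bb.
With the 42 figure the chord is in third inversion; from the bass Bb upward in close position it reads Bb-Cb-Eb-Gb.

Bb Cb Eb Gb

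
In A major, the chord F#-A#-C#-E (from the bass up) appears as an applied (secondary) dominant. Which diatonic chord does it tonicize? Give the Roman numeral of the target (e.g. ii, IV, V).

The chord is a dominant seventh chord on F#.
A dominant resolves down a perfect fifth: F# → B. In A major, B is scale degree 2, i.e. ii.

ii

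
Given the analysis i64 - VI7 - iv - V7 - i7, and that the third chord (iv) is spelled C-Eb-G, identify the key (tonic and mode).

The anchor chord is a minor triad on C, labeled iv.
iv on C implies C is the subdominant; that puts the tonic at G, and the lowercase numeral fits minor mode.

G minor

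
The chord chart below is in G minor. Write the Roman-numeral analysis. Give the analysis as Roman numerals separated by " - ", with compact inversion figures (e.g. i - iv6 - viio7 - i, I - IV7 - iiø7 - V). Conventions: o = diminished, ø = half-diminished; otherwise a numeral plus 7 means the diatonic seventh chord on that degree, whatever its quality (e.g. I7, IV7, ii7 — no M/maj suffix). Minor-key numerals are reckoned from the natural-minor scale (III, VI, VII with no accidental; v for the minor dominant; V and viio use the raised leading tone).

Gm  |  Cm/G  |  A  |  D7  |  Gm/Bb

Gm has root G, degree 1 in G minor, so i.
Cm/G has root C, degree 4 in G minor, so iv64.
A: chromatic; A is V of V, so V/V.
D7: dominant seventh chord on D = scale degree 5 → V7.
Gm/Bb: root G is the tonic; minor triad there is i6.

i - iv64 - V/V - V7 - i6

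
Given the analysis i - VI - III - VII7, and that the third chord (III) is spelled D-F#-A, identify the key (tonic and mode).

B minor

The chord D is a major triad rooted on D; its label is III.
III on D implies D is the mediant; that puts the tonic at B, and the uppercase numeral fits minor mode.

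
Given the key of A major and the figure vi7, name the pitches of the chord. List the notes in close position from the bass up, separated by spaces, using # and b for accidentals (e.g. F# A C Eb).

The numeral's case and figure indicate a minor seventh chord. In A major its root, the sixth degree, is F#.
Stacking thirds from F# gives F#-A-C#-E.

F# A C# E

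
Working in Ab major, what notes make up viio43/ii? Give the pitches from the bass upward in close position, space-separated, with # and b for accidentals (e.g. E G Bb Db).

viio43/ii is a secondary leading-tone chord. The target ii is Bb in Ab major; the applied chord is rooted a semitone below, on A.
Building a fully diminished seventh chord on A gives A-C-Eb-Gb.
The figured bass 43 indicates second inversion, placing the fifth (Eb) in the bass: Eb-Gb-A-C.

Eb Gb A C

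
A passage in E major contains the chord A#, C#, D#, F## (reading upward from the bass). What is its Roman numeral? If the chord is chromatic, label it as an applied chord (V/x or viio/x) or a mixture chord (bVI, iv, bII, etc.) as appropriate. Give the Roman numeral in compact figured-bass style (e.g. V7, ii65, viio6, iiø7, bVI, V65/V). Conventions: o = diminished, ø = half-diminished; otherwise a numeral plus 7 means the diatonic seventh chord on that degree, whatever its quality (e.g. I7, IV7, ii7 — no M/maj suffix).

Stacked in thirds the chord is D#-F##-A#-C#: a dominant seventh chord on D#.
D# is not a diatonic chord root with this quality in E major, but it lies a perfect fifth above G# (iii), so the chord functions as an applied dominant of iii.
With A# in the bass the chord is in second inversion, so the figured bass is 43.

V43/iii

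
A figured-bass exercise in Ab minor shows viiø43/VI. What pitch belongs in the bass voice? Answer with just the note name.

The applied chord viiø43/VI is rooted on Eb: Eb-Gb-Bbb-Db.
The figure 43 means second inversion — the fifth is in the bass.

Bbb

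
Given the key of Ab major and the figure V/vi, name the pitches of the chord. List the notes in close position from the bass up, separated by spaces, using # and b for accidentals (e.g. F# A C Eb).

C E G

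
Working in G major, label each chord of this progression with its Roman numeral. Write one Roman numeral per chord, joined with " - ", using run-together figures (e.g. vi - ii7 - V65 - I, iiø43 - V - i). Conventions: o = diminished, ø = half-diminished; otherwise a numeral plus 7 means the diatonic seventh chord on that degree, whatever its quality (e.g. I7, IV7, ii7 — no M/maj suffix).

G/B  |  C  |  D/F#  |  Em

I6 - IV - V6 - vi

G/B: major triad on G = scale degree 1 → I6.
C has root C, degree 4 in G major, so IV.
D/F#: root D is the dominant; major triad there is V6.
Em: minor triad on E = scale degree 6 → vi.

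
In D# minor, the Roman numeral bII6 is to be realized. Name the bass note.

G#

bII in D# minor has root E; the chord is E-G#-B.
The figure 6 means first inversion — the third is in the bass.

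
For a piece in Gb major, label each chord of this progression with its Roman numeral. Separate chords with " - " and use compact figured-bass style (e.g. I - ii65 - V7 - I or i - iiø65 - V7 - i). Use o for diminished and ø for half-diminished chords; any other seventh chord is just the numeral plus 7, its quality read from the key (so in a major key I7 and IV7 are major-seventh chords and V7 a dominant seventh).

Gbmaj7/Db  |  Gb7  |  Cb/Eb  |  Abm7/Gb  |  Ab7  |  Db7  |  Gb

Gbmaj7/Db: root Gb is the tonic; major seventh chord there is I43.
Gb7: a dominant seventh chord on Gb, the applied dominant of IV → V7/IV.
Cb/Eb has root Cb, degree 4 in Gb major, so IV6.
Abm7/Gb: root Ab is the supertonic; minor seventh chord there is ii42.
Ab7: chromatic; Ab is V of V, so V7/V.
Db7: dominant seventh chord on Db = scale degree 5 → V7.
Gb: major triad on Gb = scale degree 1 → I.

I43 - V7/IV - IV6 - ii42 - V7/V - V7 - I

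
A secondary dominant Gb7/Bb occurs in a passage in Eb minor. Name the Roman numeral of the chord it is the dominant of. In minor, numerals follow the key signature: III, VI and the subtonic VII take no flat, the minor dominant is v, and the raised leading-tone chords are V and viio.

The chord is a dominant seventh chord on Gb.
A dominant resolves down a perfect fifth: Gb → Cb. In Eb minor, Cb is scale degree 6, i.e. VI.

VI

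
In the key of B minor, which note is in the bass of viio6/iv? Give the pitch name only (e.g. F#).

F#

The applied chord viio6/iv is rooted on D#: D#-F#-A.
The figure 6 means first inversion — the third is in the bass.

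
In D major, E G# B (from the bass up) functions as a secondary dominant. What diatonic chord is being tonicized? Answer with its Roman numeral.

V

The chord is a major triad on E.
A dominant resolves down a perfect fifth: E → A. In D major, A is scale degree 5, i.e. V.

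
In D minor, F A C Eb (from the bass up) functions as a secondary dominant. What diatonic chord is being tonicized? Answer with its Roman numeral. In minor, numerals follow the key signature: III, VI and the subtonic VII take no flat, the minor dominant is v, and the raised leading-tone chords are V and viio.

The chord is a dominant seventh chord on F.
A dominant resolves down a perfect fifth: F → Bb. In D minor, Bb is scale degree 6, i.e. VI.

VI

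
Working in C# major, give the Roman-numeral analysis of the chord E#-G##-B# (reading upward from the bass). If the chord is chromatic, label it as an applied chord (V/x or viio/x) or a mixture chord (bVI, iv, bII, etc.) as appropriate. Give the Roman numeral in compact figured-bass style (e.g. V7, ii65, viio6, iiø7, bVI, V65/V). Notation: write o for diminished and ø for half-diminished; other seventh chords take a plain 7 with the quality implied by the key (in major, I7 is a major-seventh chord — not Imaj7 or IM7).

Stacked in thirds the chord is E#-G##-B#: a major triad on E#.
E# is not a diatonic chord root with this quality in C# major, but it lies a perfect fifth above A# (vi), so the chord functions as an applied dominant of vi.

V/vi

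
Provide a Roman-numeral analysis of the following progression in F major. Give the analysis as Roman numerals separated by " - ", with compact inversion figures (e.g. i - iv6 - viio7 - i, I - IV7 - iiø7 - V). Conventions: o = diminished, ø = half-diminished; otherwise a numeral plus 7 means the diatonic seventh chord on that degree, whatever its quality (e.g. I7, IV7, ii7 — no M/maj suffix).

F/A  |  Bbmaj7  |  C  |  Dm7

F/A: root F is the tonic; major triad there is I6.
Bbmaj7: root Bb is the subdominant; major seventh chord there is IV7.
C: root C is the dominant; major triad there is V.
Dm7: root D is the submediant; minor seventh chord there is vi7.

I6 - IV7 - V - vi7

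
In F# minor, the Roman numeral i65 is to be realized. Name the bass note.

A

i in F# minor has root F#; the chord is F#-A-C#-E.
The figure 65 means first inversion — the third is in the bass.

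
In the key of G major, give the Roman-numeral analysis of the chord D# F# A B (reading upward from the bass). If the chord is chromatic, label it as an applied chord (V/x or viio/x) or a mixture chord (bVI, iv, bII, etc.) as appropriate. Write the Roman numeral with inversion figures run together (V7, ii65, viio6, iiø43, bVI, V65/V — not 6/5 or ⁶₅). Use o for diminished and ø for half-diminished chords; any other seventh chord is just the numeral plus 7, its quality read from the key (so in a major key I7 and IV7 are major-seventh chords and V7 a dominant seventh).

V65/vi

The pitches B-D#-F#-A form a dominant seventh chord rooted on B.
B is not a diatonic chord root with this quality in G major, but it lies a perfect fifth above E (vi), so the chord functions as an applied dominant of vi.
With D# in the bass the chord is in first inversion, so the figured bass is 65.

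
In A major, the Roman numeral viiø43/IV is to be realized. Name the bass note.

G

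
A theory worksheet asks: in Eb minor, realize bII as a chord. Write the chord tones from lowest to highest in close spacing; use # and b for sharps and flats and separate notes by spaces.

Fb Ab Cb

bII is the Neapolitan chord — a major triad on the lowered second degree. In Eb minor that root is Fb.
So the chord is Fb-Ab-Cb.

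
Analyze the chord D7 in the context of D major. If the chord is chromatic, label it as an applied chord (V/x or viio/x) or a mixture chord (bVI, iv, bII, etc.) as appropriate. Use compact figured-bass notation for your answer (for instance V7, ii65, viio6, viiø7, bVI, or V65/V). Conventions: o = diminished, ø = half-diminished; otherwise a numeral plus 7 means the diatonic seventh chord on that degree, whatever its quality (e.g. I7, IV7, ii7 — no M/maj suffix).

The pitches D-F#-A-C form a dominant seventh chord rooted on D.
D is not a diatonic chord root with this quality in D major, but it lies a perfect fifth above G (IV), so the chord functions as an applied dominant of IV.

V7/IV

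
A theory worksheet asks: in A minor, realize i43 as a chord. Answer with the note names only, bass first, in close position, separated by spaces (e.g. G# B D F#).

E G A C

In A minor, the tonic is A, and the diatonic chord built there is a minor seventh chord.
That chord is spelled A-C-E-G.
With the 43 figure the chord is in second inversion; from the bass E upward in close position it reads E-G-A-C.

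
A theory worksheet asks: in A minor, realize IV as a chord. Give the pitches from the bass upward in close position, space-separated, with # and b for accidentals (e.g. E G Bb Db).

Scale degree 4 in A minor is D; here the chord built on it is altered to a major triad. IV is the major subdominant, borrowed from the parallel major.
So the chord is D-F#-A, a major triad.

D F# A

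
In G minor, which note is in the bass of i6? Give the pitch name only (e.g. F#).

i in G minor has root G; the chord is G-Bb-D.
The figure 6 means first inversion — the third is in the bass.

Bb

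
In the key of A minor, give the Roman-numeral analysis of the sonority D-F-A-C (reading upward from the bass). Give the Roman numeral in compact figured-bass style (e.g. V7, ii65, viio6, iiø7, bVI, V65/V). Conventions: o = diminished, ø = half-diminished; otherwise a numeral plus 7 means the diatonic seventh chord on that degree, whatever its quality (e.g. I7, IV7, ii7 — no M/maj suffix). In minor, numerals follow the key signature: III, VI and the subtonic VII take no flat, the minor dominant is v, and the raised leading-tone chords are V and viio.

iv7

The pitches D-F-A-C form a minor seventh chord rooted on D.
D is scale degree 4 in A minor, and a minor seventh chord on that degree is written iv7.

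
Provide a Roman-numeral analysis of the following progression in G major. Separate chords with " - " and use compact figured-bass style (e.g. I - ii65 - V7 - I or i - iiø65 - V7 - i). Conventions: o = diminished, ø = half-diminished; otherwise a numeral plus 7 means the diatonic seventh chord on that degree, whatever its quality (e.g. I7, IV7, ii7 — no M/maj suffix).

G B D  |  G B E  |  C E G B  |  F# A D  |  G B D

I - vi6 - IV7 - V6 - I

G-B-D has root G, degree 1 in G major, so I.
G-B-E has root E, degree 6 in G major, so vi6.
C-E-G-B: major seventh chord on C = scale degree 4 → IV7.
F#-A-D: root D is the dominant; major triad there is V6.
G-B-D: root G is the tonic; major triad there is I.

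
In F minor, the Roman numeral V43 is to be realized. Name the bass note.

G

V in F minor has root C; the chord is C-E-G-Bb.
The figure 43 means second inversion — the fifth is in the bass.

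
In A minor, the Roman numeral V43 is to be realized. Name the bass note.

V in A minor has root E; the chord is E-G#-B-D.
The figure 43 means second inversion — the fifth is in the bass.

B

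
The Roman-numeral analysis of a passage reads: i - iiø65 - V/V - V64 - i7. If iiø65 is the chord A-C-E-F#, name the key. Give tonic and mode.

E minor

iiø65 is given as A-C-E-F# — a half-diminished seventh chord with root F#.
If F# is scale degree 2 and the mode makes that degree carry a half-diminished seventh chord, the tonic is E and the mode is minor.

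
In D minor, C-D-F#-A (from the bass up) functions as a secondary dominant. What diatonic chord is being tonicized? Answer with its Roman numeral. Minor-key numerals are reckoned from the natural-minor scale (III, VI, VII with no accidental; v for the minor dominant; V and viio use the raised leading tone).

iv

The chord is a dominant seventh chord on D.
A dominant resolves down a perfect fifth: D → G. In D minor, G is scale degree 4, i.e. iv.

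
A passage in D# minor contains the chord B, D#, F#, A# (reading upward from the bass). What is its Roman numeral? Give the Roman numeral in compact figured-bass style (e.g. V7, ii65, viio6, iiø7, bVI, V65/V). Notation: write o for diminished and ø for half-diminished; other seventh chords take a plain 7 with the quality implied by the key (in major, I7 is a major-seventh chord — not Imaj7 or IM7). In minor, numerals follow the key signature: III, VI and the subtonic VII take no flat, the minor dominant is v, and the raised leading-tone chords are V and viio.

VI7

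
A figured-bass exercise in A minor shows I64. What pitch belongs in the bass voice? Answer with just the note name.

I in A minor has root A; the chord is A-C#-E.
The figure 64 means second inversion — the fifth is in the bass.

E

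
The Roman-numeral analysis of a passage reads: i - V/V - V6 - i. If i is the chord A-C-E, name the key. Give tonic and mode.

A minor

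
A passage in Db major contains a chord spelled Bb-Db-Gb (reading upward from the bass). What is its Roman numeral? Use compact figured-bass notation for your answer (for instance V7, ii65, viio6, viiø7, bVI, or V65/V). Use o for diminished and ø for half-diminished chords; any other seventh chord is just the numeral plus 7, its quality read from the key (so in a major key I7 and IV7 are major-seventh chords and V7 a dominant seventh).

The pitches Gb-Bb-Db form a major triad rooted on Gb.
In Db major, Gb is the subdominant; the diatonic major triad there is IV.
With Bb in the bass the chord is in first inversion, so the figured bass is 6.

IV6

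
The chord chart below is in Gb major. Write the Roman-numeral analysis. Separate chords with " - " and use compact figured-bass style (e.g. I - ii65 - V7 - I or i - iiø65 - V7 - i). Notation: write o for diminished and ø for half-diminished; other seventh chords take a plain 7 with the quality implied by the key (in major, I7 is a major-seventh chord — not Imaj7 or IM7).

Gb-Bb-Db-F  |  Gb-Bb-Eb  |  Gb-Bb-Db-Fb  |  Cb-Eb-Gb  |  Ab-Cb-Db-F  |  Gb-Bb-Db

I7 - vi6 - V7/IV - IV - V43 - I

Gb-Bb-Db-F: root Gb is the tonic; major seventh chord there is I7.
Gb-Bb-Eb: root Eb is the submediant; minor triad there is vi6.
Gb-Bb-Db-Fb: a dominant seventh chord on Gb, the applied dominant of IV → V7/IV.
Cb-Eb-Gb: major triad on Cb = scale degree 4 → IV.
Ab-Cb-Db-F: dominant seventh chord on Db = scale degree 5 → V43.
Gb-Bb-Db: root Gb is the tonic; major triad there is I.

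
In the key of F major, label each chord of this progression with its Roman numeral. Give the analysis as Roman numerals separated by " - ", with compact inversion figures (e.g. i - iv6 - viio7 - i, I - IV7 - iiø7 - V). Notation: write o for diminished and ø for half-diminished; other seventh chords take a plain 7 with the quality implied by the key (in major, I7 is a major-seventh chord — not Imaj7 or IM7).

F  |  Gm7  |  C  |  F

F: root F is the tonic; major triad there is I.
Gm7: root G is the supertonic; minor seventh chord there is ii7.
C: root C is the dominant; major triad there is V.
F: root F is the tonic; major triad there is I.

I - ii7 - V - I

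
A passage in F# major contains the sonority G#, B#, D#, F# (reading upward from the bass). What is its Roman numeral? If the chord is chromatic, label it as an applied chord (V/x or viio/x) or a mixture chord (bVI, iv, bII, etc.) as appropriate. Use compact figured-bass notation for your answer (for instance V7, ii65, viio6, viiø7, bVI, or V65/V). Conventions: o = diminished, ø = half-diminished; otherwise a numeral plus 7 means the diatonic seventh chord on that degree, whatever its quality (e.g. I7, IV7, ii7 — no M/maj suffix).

Stacked in thirds the chord is G#-B#-D#-F#: a dominant seventh chord on G#.
G# is not a diatonic chord root with this quality in F# major, but it lies a perfect fifth above C# (V), so the chord functions as an applied dominant of V.

V7/V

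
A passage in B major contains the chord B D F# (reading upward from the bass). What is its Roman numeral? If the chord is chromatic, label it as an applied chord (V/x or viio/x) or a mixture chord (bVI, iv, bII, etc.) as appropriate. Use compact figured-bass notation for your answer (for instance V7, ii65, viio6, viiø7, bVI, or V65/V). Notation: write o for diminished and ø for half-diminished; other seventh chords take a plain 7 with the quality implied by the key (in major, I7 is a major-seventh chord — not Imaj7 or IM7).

The pitches B-D-F# form a minor triad rooted on B.
B is the first degree of B major. This is the minor tonic, borrowed from the parallel minor.

i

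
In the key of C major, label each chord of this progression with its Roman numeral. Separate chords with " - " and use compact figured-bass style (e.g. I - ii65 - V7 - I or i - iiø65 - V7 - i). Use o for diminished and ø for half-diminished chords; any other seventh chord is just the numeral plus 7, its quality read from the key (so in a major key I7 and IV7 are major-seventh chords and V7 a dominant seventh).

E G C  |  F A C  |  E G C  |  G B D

I6 - IV - I6 - V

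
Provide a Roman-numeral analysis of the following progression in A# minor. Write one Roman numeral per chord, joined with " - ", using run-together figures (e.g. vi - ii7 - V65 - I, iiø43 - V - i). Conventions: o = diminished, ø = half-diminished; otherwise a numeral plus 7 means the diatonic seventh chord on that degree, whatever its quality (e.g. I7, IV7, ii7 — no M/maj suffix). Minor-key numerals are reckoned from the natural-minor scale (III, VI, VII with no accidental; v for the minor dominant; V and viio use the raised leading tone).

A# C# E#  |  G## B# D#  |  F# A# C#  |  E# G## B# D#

A#-C#-E#: root A# is the tonic; minor triad there is i.
G##-B#-D#: diminished triad on G## = scale degree 7 → viio.
F#-A#-C#: root F# is the submediant; major triad there is VI.
E#-G##-B#-D#: dominant seventh chord on E# = scale degree 5 → V7.

i - viio - VI - V7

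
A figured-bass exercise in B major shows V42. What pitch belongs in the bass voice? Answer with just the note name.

V in B major has root F#; the chord is F#-A#-C#-E.
The figure 42 means third inversion — the seventh is in the bass.

E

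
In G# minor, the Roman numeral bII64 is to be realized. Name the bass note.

E

bII in G# minor has root A; the chord is A-C#-E.
The figure 64 means second inversion — the fifth is in the bass.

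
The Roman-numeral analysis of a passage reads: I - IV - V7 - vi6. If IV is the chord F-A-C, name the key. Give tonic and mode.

C major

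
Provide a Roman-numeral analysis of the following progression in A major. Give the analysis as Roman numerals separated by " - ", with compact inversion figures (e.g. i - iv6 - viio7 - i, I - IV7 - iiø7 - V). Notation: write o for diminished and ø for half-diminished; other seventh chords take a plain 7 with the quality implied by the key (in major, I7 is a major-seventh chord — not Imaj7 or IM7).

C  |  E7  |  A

C: major triad on C — chromatic; bIII (borrowed from the parallel minor).
E7 has root E, degree 5 in A major, so V7.
A: major triad on A = scale degree 1 → I.

bIII - V7 - I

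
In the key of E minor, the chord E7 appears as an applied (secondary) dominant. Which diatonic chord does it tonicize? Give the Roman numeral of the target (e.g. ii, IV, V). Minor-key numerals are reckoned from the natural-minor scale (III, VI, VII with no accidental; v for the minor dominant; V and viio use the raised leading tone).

iv

The chord is a dominant seventh chord on E.
A dominant resolves down a perfect fifth: E → A. In E minor, A is scale degree 4, i.e. iv.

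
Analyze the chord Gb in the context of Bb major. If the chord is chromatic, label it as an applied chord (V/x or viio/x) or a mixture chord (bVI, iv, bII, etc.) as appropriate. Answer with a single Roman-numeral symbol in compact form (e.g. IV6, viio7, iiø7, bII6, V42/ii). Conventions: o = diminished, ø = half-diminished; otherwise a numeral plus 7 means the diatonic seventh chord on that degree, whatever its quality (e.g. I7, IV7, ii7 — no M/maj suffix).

bVI

Stacked in thirds the chord is Gb-Bb-Db: a major triad on Gb.
Gb is the lowered sixth degree of Bb major (diatonic 6 would be G). This is a major triad on the lowered sixth degree, borrowed from the parallel minor.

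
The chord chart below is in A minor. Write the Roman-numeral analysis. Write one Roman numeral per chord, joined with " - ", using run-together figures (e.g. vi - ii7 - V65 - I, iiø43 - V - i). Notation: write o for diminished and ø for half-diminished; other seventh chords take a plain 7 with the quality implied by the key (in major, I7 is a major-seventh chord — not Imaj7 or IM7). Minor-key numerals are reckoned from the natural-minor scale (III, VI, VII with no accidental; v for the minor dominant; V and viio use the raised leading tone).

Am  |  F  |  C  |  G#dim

i - VI - III - viio

Am: root A is the tonic; minor triad there is i.
F has root F, degree 6 in A minor, so VI.
C: root C is the mediant; major triad there is III.
G#dim: diminished triad on G# = scale degree 7 → viio.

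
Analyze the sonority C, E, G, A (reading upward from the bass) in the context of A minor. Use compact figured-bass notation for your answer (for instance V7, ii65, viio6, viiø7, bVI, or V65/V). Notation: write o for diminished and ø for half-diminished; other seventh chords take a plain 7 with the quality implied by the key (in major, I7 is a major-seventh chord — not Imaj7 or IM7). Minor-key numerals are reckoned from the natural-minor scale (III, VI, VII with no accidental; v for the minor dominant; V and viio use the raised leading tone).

i65

The pitches A-C-E-G form a minor seventh chord rooted on A.
A is scale degree 1 in A minor, and a minor seventh chord on that degree is written i7.
With C in the bass the chord is in first inversion, so the figured bass is 65.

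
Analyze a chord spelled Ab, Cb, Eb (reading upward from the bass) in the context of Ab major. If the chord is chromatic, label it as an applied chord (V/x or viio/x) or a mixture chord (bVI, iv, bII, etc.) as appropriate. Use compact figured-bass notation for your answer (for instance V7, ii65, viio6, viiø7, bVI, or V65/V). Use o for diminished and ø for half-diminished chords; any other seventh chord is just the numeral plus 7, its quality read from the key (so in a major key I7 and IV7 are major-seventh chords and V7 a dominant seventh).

i

The pitches Ab-Cb-Eb form a minor triad rooted on Ab.
Ab is the first degree of Ab major. This is the minor tonic, borrowed from the parallel minor.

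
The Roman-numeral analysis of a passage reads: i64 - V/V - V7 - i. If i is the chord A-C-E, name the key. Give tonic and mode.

A minor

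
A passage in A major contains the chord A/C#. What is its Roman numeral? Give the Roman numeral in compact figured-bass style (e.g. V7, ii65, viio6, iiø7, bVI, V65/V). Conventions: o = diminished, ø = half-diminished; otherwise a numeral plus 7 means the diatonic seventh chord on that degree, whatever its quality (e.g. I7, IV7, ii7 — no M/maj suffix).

I6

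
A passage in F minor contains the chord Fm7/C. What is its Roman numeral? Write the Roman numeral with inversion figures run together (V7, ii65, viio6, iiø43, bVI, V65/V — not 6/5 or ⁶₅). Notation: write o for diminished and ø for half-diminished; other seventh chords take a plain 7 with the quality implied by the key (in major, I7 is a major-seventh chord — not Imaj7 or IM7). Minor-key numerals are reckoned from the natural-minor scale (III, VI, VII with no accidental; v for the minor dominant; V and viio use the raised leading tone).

The pitches F-Ab-C-Eb form a minor seventh chord rooted on F.
In F minor, F is the tonic; the diatonic minor seventh chord there is i7.
With C in the bass the chord is in second inversion, so the figured bass is 43.

i43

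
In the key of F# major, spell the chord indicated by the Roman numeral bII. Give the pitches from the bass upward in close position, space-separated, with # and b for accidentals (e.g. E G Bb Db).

Scale degree 2 in F# major is G#; lowering it a half step gives G. bII is the Neapolitan chord — a major triad on the lowered second degree.
So the chord is G-B-D.

G B D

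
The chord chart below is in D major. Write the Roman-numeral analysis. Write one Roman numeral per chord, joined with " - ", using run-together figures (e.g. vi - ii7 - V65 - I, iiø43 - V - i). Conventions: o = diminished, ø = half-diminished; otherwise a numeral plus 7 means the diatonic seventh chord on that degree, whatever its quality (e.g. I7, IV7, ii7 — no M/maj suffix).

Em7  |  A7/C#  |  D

ii7 - V65 - I

Em7 has root E, degree 2 in D major, so ii7.
A7/C# has root A, degree 5 in D major, so V65.
D: root D is the tonic; major triad there is I.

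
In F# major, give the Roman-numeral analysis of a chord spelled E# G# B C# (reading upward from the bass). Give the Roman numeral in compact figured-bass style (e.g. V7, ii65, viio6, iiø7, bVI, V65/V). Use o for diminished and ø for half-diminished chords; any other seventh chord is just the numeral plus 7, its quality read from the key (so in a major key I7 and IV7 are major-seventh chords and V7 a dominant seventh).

V65

The pitches C#-E#-G#-B form a dominant seventh chord rooted on C#.
In F# major, C# is the dominant; the diatonic dominant seventh chord there is V7.
With E# in the bass the chord is in first inversion, so the figured bass is 65.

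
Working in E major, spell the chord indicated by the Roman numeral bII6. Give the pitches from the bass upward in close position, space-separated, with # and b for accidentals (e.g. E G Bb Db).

A C F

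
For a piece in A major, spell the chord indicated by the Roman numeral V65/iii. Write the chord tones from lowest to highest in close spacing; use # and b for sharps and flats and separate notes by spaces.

B# D# F# G#

V65/iii is a secondary dominant — the dominant seventh of iii. iii in A major is C#, so the applied chord's root is G#, a perfect fifth above.
Building a dominant seventh chord on G# gives G#-B#-D#-F#.
With the 65 figure the chord is in first inversion; from the bass B# upward in close position it reads B#-D#-F#-G#.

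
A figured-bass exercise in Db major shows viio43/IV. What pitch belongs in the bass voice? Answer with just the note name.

The applied chord viio43/IV is rooted on F: F-Ab-Cb-Ebb.
The figure 43 means second inversion — the fifth is in the bass.

Cb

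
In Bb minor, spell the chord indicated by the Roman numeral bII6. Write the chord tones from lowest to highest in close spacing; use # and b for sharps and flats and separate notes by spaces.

bII6 is the Neapolitan sixth — a major triad on the lowered second degree, here in its customary first inversion. In Bb minor that root is Cb.
So the chord is Cb-Eb-Gb, a major triad.
The figured bass 6 indicates first inversion, placing the third (Eb) in the bass: Eb-Gb-Cb.

Eb Gb Cb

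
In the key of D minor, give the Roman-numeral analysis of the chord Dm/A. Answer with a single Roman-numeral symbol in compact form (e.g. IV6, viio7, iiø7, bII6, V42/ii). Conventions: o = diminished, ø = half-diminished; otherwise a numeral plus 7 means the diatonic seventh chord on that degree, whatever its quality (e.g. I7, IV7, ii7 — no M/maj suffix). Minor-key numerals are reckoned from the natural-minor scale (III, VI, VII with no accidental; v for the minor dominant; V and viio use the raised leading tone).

i64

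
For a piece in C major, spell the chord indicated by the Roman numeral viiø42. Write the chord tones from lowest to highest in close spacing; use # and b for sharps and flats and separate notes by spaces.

In C major, the leading tone is B, and the diatonic chord built there is a half-diminished seventh chord.
Stacking thirds from B gives B-D-F-A.
With the 42 figure the chord is in third inversion; from the bass A upward in close position it reads A-B-D-F.

A B D F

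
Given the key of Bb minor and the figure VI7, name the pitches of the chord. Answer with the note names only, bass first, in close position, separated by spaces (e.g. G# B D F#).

Gb Bb Db F

In Bb minor, scale degree 6 is Gb, and the diatonic chord built there is a major seventh chord.
Stacking thirds from Gb gives Gb-Bb-Db-F.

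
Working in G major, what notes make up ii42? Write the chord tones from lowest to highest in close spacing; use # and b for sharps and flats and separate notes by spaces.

G A C E

In G major, the supertonic is A, and the diatonic chord built there is a minor seventh chord.
Stacking thirds from A gives A-C-E-G.
With the 42 figure the chord is in third inversion; from the bass G upward in close position it reads G-A-C-E.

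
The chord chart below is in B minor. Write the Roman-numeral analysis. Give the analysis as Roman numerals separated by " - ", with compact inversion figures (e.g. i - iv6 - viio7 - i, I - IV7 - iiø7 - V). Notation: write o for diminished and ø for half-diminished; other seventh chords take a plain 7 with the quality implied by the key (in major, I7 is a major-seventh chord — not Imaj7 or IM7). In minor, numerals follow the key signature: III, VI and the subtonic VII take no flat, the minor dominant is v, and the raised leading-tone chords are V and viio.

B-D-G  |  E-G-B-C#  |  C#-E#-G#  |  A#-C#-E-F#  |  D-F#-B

B-D-G: major triad on G = scale degree 6 → VI6.
E-G-B-C#: half-diminished seventh chord on C# = scale degree 2 → iiø65.
C#-E#-G# is the secondary dominant of V (major triad on C#): V/V.
A#-C#-E-F#: root F# is the dominant; dominant seventh chord there is V65.
D-F#-B has root B, degree 1 in B minor, so i6.

VI6 - iiø65 - V/V - V65 - i6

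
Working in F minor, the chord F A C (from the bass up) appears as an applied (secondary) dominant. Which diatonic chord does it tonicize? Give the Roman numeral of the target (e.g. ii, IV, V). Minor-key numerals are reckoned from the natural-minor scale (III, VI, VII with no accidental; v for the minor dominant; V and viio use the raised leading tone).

iv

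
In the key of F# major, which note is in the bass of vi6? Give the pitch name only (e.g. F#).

F#

vi in F# major has root D#; the chord is D#-F#-A#.
The figure 6 means first inversion — the third is in the bass.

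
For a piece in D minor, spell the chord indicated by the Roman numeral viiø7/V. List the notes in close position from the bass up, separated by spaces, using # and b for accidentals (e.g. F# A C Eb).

G# B D F#

viiø7/V is a secondary leading-tone chord. The target V is A in D minor; the applied chord is rooted a semitone below, on G#.
Building a half-diminished seventh chord on G# gives G#-B-D-F#.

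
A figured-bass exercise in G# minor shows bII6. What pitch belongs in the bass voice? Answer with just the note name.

bII in G# minor has root A; the chord is A-C#-E.
The figure 6 means first inversion — the third is in the bass.

C#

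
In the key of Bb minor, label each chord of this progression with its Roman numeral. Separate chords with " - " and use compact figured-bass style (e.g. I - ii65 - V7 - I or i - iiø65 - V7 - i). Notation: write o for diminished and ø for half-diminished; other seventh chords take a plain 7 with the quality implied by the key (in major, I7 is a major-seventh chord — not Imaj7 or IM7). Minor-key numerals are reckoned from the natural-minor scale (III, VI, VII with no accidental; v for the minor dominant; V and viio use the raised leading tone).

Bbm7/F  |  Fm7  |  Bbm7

i43 - v7 - i7

Bbm7/F: minor seventh chord on Bb = scale degree 1 → i43.
Fm7: minor seventh chord on F = scale degree 5 → v7.
Bbm7 has root Bb, degree 1 in Bb minor, so i7.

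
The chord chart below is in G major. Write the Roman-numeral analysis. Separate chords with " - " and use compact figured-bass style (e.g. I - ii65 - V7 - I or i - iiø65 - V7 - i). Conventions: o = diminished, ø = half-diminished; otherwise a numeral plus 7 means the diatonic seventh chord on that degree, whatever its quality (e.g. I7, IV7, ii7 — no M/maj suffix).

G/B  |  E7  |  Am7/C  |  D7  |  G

I6 - V7/ii - ii65 - V7 - I

G/B: major triad on G = scale degree 1 → I6.
E7: chromatic; E is V of ii, so V7/ii.
Am7/C has root A, degree 2 in G major, so ii65.
D7: root D is the dominant; dominant seventh chord there is V7.
G: root G is the tonic; major triad there is I.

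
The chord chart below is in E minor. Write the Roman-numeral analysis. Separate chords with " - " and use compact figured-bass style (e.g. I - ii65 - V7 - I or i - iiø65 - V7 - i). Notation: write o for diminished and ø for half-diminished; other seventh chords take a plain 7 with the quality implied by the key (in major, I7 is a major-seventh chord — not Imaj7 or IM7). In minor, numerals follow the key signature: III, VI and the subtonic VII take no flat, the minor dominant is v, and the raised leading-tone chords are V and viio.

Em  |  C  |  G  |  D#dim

Em: minor triad on E = scale degree 1 → i.
C: root C is the submediant; major triad there is VI.
G has root G, degree 3 in E minor, so III.
D#dim has root D#, degree 7 in E minor, so viio.

i - VI - III - viio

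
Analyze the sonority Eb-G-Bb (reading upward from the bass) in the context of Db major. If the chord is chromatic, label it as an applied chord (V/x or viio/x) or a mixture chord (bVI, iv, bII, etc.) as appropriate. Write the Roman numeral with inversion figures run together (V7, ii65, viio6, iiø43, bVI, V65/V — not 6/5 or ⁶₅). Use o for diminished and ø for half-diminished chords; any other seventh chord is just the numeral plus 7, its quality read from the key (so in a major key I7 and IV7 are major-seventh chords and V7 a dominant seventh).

The pitches Eb-G-Bb form a major triad rooted on Eb.
Eb is not a diatonic chord root with this quality in Db major, but it lies a perfect fifth above Ab (V), so the chord functions as an applied dominant of V.

V/V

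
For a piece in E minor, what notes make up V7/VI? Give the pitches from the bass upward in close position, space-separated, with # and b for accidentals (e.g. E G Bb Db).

G B D F

The slash means an applied dominant: we want the dominant of VI. In E minor, VI is C major, and its dominant is built on G.
Building a dominant seventh chord on G gives G-B-D-F.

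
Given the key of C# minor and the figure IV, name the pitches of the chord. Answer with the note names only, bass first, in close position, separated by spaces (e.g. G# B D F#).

F# A# C#

IV is the major subdominant, borrowed from the parallel major. In C# minor that root is F#.
So the chord is F#-A#-C#.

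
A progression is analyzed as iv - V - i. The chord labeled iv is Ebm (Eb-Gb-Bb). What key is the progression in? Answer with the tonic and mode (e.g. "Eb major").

Bb minor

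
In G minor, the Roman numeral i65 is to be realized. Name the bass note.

Bb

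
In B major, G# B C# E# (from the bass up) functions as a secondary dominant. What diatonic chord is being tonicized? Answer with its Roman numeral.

The chord is a dominant seventh chord on C#.
A dominant resolves down a perfect fifth: C# → F#. In B major, F# is scale degree 5, i.e. V.

V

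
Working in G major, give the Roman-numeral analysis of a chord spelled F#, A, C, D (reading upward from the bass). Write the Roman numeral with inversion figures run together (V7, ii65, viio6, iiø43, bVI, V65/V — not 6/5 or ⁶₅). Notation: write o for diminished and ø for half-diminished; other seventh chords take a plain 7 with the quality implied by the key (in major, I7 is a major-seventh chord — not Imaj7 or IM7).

V65

The pitches D-F#-A-C form a dominant seventh chord rooted on D.
D is scale degree 5 in G major, and a dominant seventh chord on that degree is written V7.
With F# in the bass the chord is in first inversion, so the figured bass is 65.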